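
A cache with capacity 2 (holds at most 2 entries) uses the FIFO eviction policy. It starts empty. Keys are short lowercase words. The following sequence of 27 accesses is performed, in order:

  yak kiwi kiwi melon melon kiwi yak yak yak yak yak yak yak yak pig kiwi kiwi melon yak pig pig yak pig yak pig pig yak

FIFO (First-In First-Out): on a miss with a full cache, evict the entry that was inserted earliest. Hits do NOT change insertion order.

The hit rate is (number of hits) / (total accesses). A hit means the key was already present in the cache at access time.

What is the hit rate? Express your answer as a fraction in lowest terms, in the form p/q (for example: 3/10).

FIFO simulation (capacity=2):
  1. access yak: MISS. Cache (old->new): [yak]
  2. access kiwi: MISS. Cache (old->new): [yak kiwi]
  3. access kiwi: HIT. Cache (old->new): [yak kiwi]
  4. access melon: MISS, evict yak. Cache (old->new): [kiwi melon]
  5. access melon: HIT. Cache (old->new): [kiwi melon]
  6. access kiwi: HIT. Cache (old->new): [kiwi melon]
  7. access yak: MISS, evict kiwi. Cache (old->new): [melon yak]
  8. access yak: HIT. Cache (old->new): [melon yak]
  9. access yak: HIT. Cache (old->new): [melon yak]
  10. access yak: HIT. Cache (old->new): [melon yak]
  11. access yak: HIT. Cache (old->new): [melon yak]
  12. access yak: HIT. Cache (old->new): [melon yak]
  13. access yak: HIT. Cache (old->new): [melon yak]
  14. access yak: HIT. Cache (old->new): [melon yak]
  15. access pig: MISS, evict melon. Cache (old->new): [yak pig]
  16. access kiwi: MISS, evict yak. Cache (old->new): [pig kiwi]
  17. access kiwi: HIT. Cache (old->new): [pig kiwi]
  18. access melon: MISS, evict pig. Cache (old->new): [kiwi melon]
  19. access yak: MISS, evict kiwi. Cache (old->new): [melon yak]
  20. access pig: MISS, evict melon. Cache (old->new): [yak pig]
  21. access pig: HIT. Cache (old->new): [yak pig]
  22. access yak: HIT. Cache (old->new): [yak pig]
  23. access pig: HIT. Cache (old->new): [yak pig]
  24. access yak: HIT. Cache (old->new): [yak pig]
  25. access pig: HIT. Cache (old->new): [yak pig]
  26. access pig: HIT. Cache (old->new): [yak pig]
  27. access yak: HIT. Cache (old->new): [yak pig]
Total: 18 hits, 9 misses, 7 evictions

Hit rate = 18/27 = 2/3

Answer: 2/3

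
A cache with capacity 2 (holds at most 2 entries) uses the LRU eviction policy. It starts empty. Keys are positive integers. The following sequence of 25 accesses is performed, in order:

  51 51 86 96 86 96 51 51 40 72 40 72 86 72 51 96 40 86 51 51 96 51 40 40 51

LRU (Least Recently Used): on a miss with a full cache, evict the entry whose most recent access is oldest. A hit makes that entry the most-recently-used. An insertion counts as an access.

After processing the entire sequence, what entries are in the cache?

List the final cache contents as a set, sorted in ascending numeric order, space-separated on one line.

Answer: 40 51

Derivation:
LRU simulation (capacity=2):
  1. access 51: MISS. Cache (LRU->MRU): [51]
  2. access 51: HIT. Cache (LRU->MRU): [51]
  3. access 86: MISS. Cache (LRU->MRU): [51 86]
  4. access 96: MISS, evict 51. Cache (LRU->MRU): [86 96]
  5. access 86: HIT. Cache (LRU->MRU): [96 86]
  6. access 96: HIT. Cache (LRU->MRU): [86 96]
  7. access 51: MISS, evict 86. Cache (LRU->MRU): [96 51]
  8. access 51: HIT. Cache (LRU->MRU): [96 51]
  9. access 40: MISS, evict 96. Cache (LRU->MRU): [51 40]
  10. access 72: MISS, evict 51. Cache (LRU->MRU): [40 72]
  11. access 40: HIT. Cache (LRU->MRU): [72 40]
  12. access 72: HIT. Cache (LRU->MRU): [40 72]
  13. access 86: MISS, evict 40. Cache (LRU->MRU): [72 86]
  14. access 72: HIT. Cache (LRU->MRU): [86 72]
  15. access 51: MISS, evict 86. Cache (LRU->MRU): [72 51]
  16. access 96: MISS, evict 72. Cache (LRU->MRU): [51 96]
  17. access 40: MISS, evict 51. Cache (LRU->MRU): [96 40]
  18. access 86: MISS, evict 96. Cache (LRU->MRU): [40 86]
  19. access 51: MISS, evict 40. Cache (LRU->MRU): [86 51]
  20. access 51: HIT. Cache (LRU->MRU): [86 51]
  21. access 96: MISS, evict 86. Cache (LRU->MRU): [51 96]
  22. access 51: HIT. Cache (LRU->MRU): [96 51]
  23. access 40: MISS, evict 96. Cache (LRU->MRU): [51 40]
  24. access 40: HIT. Cache (LRU->MRU): [51 40]
  25. access 51: HIT. Cache (LRU->MRU): [40 51]
Total: 11 hits, 14 misses, 12 evictions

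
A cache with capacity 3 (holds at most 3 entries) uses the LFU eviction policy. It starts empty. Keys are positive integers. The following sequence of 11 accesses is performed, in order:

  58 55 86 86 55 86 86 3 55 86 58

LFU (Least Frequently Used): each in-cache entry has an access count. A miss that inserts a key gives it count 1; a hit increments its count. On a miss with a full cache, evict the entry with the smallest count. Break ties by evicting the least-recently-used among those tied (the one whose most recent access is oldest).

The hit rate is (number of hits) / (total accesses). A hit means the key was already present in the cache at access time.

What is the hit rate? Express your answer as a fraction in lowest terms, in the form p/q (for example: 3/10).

LFU simulation (capacity=3):
  1. access 58: MISS. Cache: [58(c=1)]
  2. access 55: MISS. Cache: [58(c=1) 55(c=1)]
  3. access 86: MISS. Cache: [58(c=1) 55(c=1) 86(c=1)]
  4. access 86: HIT, count now 2. Cache: [58(c=1) 55(c=1) 86(c=2)]
  5. access 55: HIT, count now 2. Cache: [58(c=1) 86(c=2) 55(c=2)]
  6. access 86: HIT, count now 3. Cache: [58(c=1) 55(c=2) 86(c=3)]
  7. access 86: HIT, count now 4. Cache: [58(c=1) 55(c=2) 86(c=4)]
  8. access 3: MISS, evict 58(c=1). Cache: [3(c=1) 55(c=2) 86(c=4)]
  9. access 55: HIT, count now 3. Cache: [3(c=1) 55(c=3) 86(c=4)]
  10. access 86: HIT, count now 5. Cache: [3(c=1) 55(c=3) 86(c=5)]
  11. access 58: MISS, evict 3(c=1). Cache: [58(c=1) 55(c=3) 86(c=5)]
Total: 6 hits, 5 misses, 2 evictions

Hit rate = 6/11

Answer: 6/11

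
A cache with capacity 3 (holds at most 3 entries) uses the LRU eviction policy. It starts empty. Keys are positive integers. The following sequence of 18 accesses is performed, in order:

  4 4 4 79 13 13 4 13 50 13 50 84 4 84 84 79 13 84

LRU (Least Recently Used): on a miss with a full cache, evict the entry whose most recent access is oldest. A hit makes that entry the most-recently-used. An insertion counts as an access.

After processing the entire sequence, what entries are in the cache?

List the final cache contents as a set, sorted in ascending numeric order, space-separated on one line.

Answer: 13 79 84

Derivation:
LRU simulation (capacity=3):
  1. access 4: MISS. Cache (LRU->MRU): [4]
  2. access 4: HIT. Cache (LRU->MRU): [4]
  3. access 4: HIT. Cache (LRU->MRU): [4]
  4. access 79: MISS. Cache (LRU->MRU): [4 79]
  5. access 13: MISS. Cache (LRU->MRU): [4 79 13]
  6. access 13: HIT. Cache (LRU->MRU): [4 79 13]
  7. access 4: HIT. Cache (LRU->MRU): [79 13 4]
  8. access 13: HIT. Cache (LRU->MRU): [79 4 13]
  9. access 50: MISS, evict 79. Cache (LRU->MRU): [4 13 50]
  10. access 13: HIT. Cache (LRU->MRU): [4 50 13]
  11. access 50: HIT. Cache (LRU->MRU): [4 13 50]
  12. access 84: MISS, evict 4. Cache (LRU->MRU): [13 50 84]
  13. access 4: MISS, evict 13. Cache (LRU->MRU): [50 84 4]
  14. access 84: HIT. Cache (LRU->MRU): [50 4 84]
  15. access 84: HIT. Cache (LRU->MRU): [50 4 84]
  16. access 79: MISS, evict 50. Cache (LRU->MRU): [4 84 79]
  17. access 13: MISS, evict 4. Cache (LRU->MRU): [84 79 13]
  18. access 84: HIT. Cache (LRU->MRU): [79 13 84]
Total: 10 hits, 8 misses, 5 evictions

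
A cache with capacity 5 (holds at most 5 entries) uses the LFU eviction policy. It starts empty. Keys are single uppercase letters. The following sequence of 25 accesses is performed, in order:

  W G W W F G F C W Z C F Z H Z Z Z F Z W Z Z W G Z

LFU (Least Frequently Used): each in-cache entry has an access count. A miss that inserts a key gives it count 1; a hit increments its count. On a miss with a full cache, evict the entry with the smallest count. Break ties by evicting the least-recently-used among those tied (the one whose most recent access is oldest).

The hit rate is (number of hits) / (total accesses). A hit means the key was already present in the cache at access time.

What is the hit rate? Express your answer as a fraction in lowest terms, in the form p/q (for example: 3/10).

Answer: 18/25

Derivation:
LFU simulation (capacity=5):
  1. access W: MISS. Cache: [W(c=1)]
  2. access G: MISS. Cache: [W(c=1) G(c=1)]
  3. access W: HIT, count now 2. Cache: [G(c=1) W(c=2)]
  4. access W: HIT, count now 3. Cache: [G(c=1) W(c=3)]
  5. access F: MISS. Cache: [G(c=1) F(c=1) W(c=3)]
  6. access G: HIT, count now 2. Cache: [F(c=1) G(c=2) W(c=3)]
  7. access F: HIT, count now 2. Cache: [G(c=2) F(c=2) W(c=3)]
  8. access C: MISS. Cache: [C(c=1) G(c=2) F(c=2) W(c=3)]
  9. access W: HIT, count now 4. Cache: [C(c=1) G(c=2) F(c=2) W(c=4)]
  10. access Z: MISS. Cache: [C(c=1) Z(c=1) G(c=2) F(c=2) W(c=4)]
  11. access C: HIT, count now 2. Cache: [Z(c=1) G(c=2) F(c=2) C(c=2) W(c=4)]
  12. access F: HIT, count now 3. Cache: [Z(c=1) G(c=2) C(c=2) F(c=3) W(c=4)]
  13. access Z: HIT, count now 2. Cache: [G(c=2) C(c=2) Z(c=2) F(c=3) W(c=4)]
  14. access H: MISS, evict G(c=2). Cache: [H(c=1) C(c=2) Z(c=2) F(c=3) W(c=4)]
  15. access Z: HIT, count now 3. Cache: [H(c=1) C(c=2) F(c=3) Z(c=3) W(c=4)]
  16. access Z: HIT, count now 4. Cache: [H(c=1) C(c=2) F(c=3) W(c=4) Z(c=4)]
  17. access Z: HIT, count now 5. Cache: [H(c=1) C(c=2) F(c=3) W(c=4) Z(c=5)]
  18. access F: HIT, count now 4. Cache: [H(c=1) C(c=2) W(c=4) F(c=4) Z(c=5)]
  19. access Z: HIT, count now 6. Cache: [H(c=1) C(c=2) W(c=4) F(c=4) Z(c=6)]
  20. access W: HIT, count now 5. Cache: [H(c=1) C(c=2) F(c=4) W(c=5) Z(c=6)]
  21. access Z: HIT, count now 7. Cache: [H(c=1) C(c=2) F(c=4) W(c=5) Z(c=7)]
  22. access Z: HIT, count now 8. Cache: [H(c=1) C(c=2) F(c=4) W(c=5) Z(c=8)]
  23. access W: HIT, count now 6. Cache: [H(c=1) C(c=2) F(c=4) W(c=6) Z(c=8)]
  24. access G: MISS, evict H(c=1). Cache: [G(c=1) C(c=2) F(c=4) W(c=6) Z(c=8)]
  25. access Z: HIT, count now 9. Cache: [G(c=1) C(c=2) F(c=4) W(c=6) Z(c=9)]
Total: 18 hits, 7 misses, 2 evictions

Hit rate = 18/25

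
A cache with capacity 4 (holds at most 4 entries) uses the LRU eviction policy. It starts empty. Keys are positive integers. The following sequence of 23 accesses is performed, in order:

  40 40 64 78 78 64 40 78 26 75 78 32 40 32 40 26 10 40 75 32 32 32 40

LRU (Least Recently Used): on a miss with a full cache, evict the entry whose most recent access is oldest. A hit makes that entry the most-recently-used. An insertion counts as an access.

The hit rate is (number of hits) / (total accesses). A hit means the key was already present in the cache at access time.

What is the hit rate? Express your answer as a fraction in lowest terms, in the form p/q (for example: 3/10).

Answer: 12/23

Derivation:
LRU simulation (capacity=4):
  1. access 40: MISS. Cache (LRU->MRU): [40]
  2. access 40: HIT. Cache (LRU->MRU): [40]
  3. access 64: MISS. Cache (LRU->MRU): [40 64]
  4. access 78: MISS. Cache (LRU->MRU): [40 64 78]
  5. access 78: HIT. Cache (LRU->MRU): [40 64 78]
  6. access 64: HIT. Cache (LRU->MRU): [40 78 64]
  7. access 40: HIT. Cache (LRU->MRU): [78 64 40]
  8. access 78: HIT. Cache (LRU->MRU): [64 40 78]
  9. access 26: MISS. Cache (LRU->MRU): [64 40 78 26]
  10. access 75: MISS, evict 64. Cache (LRU->MRU): [40 78 26 75]
  11. access 78: HIT. Cache (LRU->MRU): [40 26 75 78]
  12. access 32: MISS, evict 40. Cache (LRU->MRU): [26 75 78 32]
  13. access 40: MISS, evict 26. Cache (LRU->MRU): [75 78 32 40]
  14. access 32: HIT. Cache (LRU->MRU): [75 78 40 32]
  15. access 40: HIT. Cache (LRU->MRU): [75 78 32 40]
  16. access 26: MISS, evict 75. Cache (LRU->MRU): [78 32 40 26]
  17. access 10: MISS, evict 78. Cache (LRU->MRU): [32 40 26 10]
  18. access 40: HIT. Cache (LRU->MRU): [32 26 10 40]
  19. access 75: MISS, evict 32. Cache (LRU->MRU): [26 10 40 75]
  20. access 32: MISS, evict 26. Cache (LRU->MRU): [10 40 75 32]
  21. access 32: HIT. Cache (LRU->MRU): [10 40 75 32]
  22. access 32: HIT. Cache (LRU->MRU): [10 40 75 32]
  23. access 40: HIT. Cache (LRU->MRU): [10 75 32 40]
Total: 12 hits, 11 misses, 7 evictions

Hit rate = 12/23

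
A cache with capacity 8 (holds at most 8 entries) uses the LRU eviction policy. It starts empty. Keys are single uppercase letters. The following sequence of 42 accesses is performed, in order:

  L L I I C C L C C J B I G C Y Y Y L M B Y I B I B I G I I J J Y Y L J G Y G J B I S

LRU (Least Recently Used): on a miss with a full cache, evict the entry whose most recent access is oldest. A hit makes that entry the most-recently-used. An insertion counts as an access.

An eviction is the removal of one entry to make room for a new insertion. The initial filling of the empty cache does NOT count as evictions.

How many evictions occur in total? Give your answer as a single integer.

LRU simulation (capacity=8):
  1. access L: MISS. Cache (LRU->MRU): [L]
  2. access L: HIT. Cache (LRU->MRU): [L]
  3. access I: MISS. Cache (LRU->MRU): [L I]
  4. access I: HIT. Cache (LRU->MRU): [L I]
  5. access C: MISS. Cache (LRU->MRU): [L I C]
  6. access C: HIT. Cache (LRU->MRU): [L I C]
  7. access L: HIT. Cache (LRU->MRU): [I C L]
  8. access C: HIT. Cache (LRU->MRU): [I L C]
  9. access C: HIT. Cache (LRU->MRU): [I L C]
  10. access J: MISS. Cache (LRU->MRU): [I L C J]
  11. access B: MISS. Cache (LRU->MRU): [I L C J B]
  12. access I: HIT. Cache (LRU->MRU): [L C J B I]
  13. access G: MISS. Cache (LRU->MRU): [L C J B I G]
  14. access C: HIT. Cache (LRU->MRU): [L J B I G C]
  15. access Y: MISS. Cache (LRU->MRU): [L J B I G C Y]
  16. access Y: HIT. Cache (LRU->MRU): [L J B I G C Y]
  17. access Y: HIT. Cache (LRU->MRU): [L J B I G C Y]
  18. access L: HIT. Cache (LRU->MRU): [J B I G C Y L]
  19. access M: MISS. Cache (LRU->MRU): [J B I G C Y L M]
  20. access B: HIT. Cache (LRU->MRU): [J I G C Y L M B]
  21. access Y: HIT. Cache (LRU->MRU): [J I G C L M B Y]
  22. access I: HIT. Cache (LRU->MRU): [J G C L M B Y I]
  23. access B: HIT. Cache (LRU->MRU): [J G C L M Y I B]
  24. access I: HIT. Cache (LRU->MRU): [J G C L M Y B I]
  25. access B: HIT. Cache (LRU->MRU): [J G C L M Y I B]
  26. access I: HIT. Cache (LRU->MRU): [J G C L M Y B I]
  27. access G: HIT. Cache (LRU->MRU): [J C L M Y B I G]
  28. access I: HIT. Cache (LRU->MRU): [J C L M Y B G I]
  29. access I: HIT. Cache (LRU->MRU): [J C L M Y B G I]
  30. access J: HIT. Cache (LRU->MRU): [C L M Y B G I J]
  31. access J: HIT. Cache (LRU->MRU): [C L M Y B G I J]
  32. access Y: HIT. Cache (LRU->MRU): [C L M B G I J Y]
  33. access Y: HIT. Cache (LRU->MRU): [C L M B G I J Y]
  34. access L: HIT. Cache (LRU->MRU): [C M B G I J Y L]
  35. access J: HIT. Cache (LRU->MRU): [C M B G I Y L J]
  36. access G: HIT. Cache (LRU->MRU): [C M B I Y L J G]
  37. access Y: HIT. Cache (LRU->MRU): [C M B I L J G Y]
  38. access G: HIT. Cache (LRU->MRU): [C M B I L J Y G]
  39. access J: HIT. Cache (LRU->MRU): [C M B I L Y G J]
  40. access B: HIT. Cache (LRU->MRU): [C M I L Y G J B]
  41. access I: HIT. Cache (LRU->MRU): [C M L Y G J B I]
  42. access S: MISS, evict C. Cache (LRU->MRU): [M L Y G J B I S]
Total: 33 hits, 9 misses, 1 evictions

Answer: 1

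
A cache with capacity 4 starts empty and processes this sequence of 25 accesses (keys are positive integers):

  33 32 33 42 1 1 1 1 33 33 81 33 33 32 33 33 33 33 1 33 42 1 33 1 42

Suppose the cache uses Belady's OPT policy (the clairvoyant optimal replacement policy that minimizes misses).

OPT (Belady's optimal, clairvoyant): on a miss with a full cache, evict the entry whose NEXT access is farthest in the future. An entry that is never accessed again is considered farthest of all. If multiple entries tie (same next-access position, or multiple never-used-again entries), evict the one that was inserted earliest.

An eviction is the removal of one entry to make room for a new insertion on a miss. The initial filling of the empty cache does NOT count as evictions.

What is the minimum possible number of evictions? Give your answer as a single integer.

Answer: 2

Derivation:
OPT (Belady) simulation (capacity=4):
  1. access 33: MISS. Cache: [33]
  2. access 32: MISS. Cache: [33 32]
  3. access 33: HIT. Next use of 33: step 9. Cache: [33 32]
  4. access 42: MISS. Cache: [33 32 42]
  5. access 1: MISS. Cache: [33 32 42 1]
  6. access 1: HIT. Next use of 1: step 7. Cache: [33 32 42 1]
  7. access 1: HIT. Next use of 1: step 8. Cache: [33 32 42 1]
  8. access 1: HIT. Next use of 1: step 19. Cache: [33 32 42 1]
  9. access 33: HIT. Next use of 33: step 10. Cache: [33 32 42 1]
  10. access 33: HIT. Next use of 33: step 12. Cache: [33 32 42 1]
  11. access 81: MISS, evict 42 (next use: step 21). Cache: [33 32 1 81]
  12. access 33: HIT. Next use of 33: step 13. Cache: [33 32 1 81]
  13. access 33: HIT. Next use of 33: step 15. Cache: [33 32 1 81]
  14. access 32: HIT. Next use of 32: never. Cache: [33 32 1 81]
  15. access 33: HIT. Next use of 33: step 16. Cache: [33 32 1 81]
  16. access 33: HIT. Next use of 33: step 17. Cache: [33 32 1 81]
  17. access 33: HIT. Next use of 33: step 18. Cache: [33 32 1 81]
  18. access 33: HIT. Next use of 33: step 20. Cache: [33 32 1 81]
  19. access 1: HIT. Next use of 1: step 22. Cache: [33 32 1 81]
  20. access 33: HIT. Next use of 33: step 23. Cache: [33 32 1 81]
  21. access 42: MISS, evict 32 (next use: never). Cache: [33 1 81 42]
  22. access 1: HIT. Next use of 1: step 24. Cache: [33 1 81 42]
  23. access 33: HIT. Next use of 33: never. Cache: [33 1 81 42]
  24. access 1: HIT. Next use of 1: never. Cache: [33 1 81 42]
  25. access 42: HIT. Next use of 42: never. Cache: [33 1 81 42]
Total: 19 hits, 6 misses, 2 evictions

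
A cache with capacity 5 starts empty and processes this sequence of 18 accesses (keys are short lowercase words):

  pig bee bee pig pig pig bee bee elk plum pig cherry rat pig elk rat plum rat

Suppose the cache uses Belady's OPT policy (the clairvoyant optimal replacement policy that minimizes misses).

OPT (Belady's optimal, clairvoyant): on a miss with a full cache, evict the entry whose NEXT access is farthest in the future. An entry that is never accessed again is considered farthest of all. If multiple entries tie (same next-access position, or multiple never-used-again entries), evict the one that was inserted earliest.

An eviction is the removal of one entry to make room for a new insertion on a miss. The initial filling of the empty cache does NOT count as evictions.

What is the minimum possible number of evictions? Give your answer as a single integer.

Answer: 1

Derivation:
OPT (Belady) simulation (capacity=5):
  1. access pig: MISS. Cache: [pig]
  2. access bee: MISS. Cache: [pig bee]
  3. access bee: HIT. Next use of bee: step 7. Cache: [pig bee]
  4. access pig: HIT. Next use of pig: step 5. Cache: [pig bee]
  5. access pig: HIT. Next use of pig: step 6. Cache: [pig bee]
  6. access pig: HIT. Next use of pig: step 11. Cache: [pig bee]
  7. access bee: HIT. Next use of bee: step 8. Cache: [pig bee]
  8. access bee: HIT. Next use of bee: never. Cache: [pig bee]
  9. access elk: MISS. Cache: [pig bee elk]
  10. access plum: MISS. Cache: [pig bee elk plum]
  11. access pig: HIT. Next use of pig: step 14. Cache: [pig bee elk plum]
  12. access cherry: MISS. Cache: [pig bee elk plum cherry]
  13. access rat: MISS, evict bee (next use: never). Cache: [pig elk plum cherry rat]
  14. access pig: HIT. Next use of pig: never. Cache: [pig elk plum cherry rat]
  15. access elk: HIT. Next use of elk: never. Cache: [pig elk plum cherry rat]
  16. access rat: HIT. Next use of rat: step 18. Cache: [pig elk plum cherry rat]
  17. access plum: HIT. Next use of plum: never. Cache: [pig elk plum cherry rat]
  18. access rat: HIT. Next use of rat: never. Cache: [pig elk plum cherry rat]
Total: 12 hits, 6 misses, 1 evictions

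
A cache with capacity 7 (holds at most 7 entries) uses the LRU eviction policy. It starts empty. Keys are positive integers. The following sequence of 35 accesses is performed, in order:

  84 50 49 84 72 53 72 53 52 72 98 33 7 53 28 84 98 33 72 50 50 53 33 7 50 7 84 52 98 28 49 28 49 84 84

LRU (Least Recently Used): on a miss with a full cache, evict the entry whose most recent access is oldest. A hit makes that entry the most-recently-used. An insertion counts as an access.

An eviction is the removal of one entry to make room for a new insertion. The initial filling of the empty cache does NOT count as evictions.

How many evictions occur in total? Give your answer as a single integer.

LRU simulation (capacity=7):
  1. access 84: MISS. Cache (LRU->MRU): [84]
  2. access 50: MISS. Cache (LRU->MRU): [84 50]
  3. access 49: MISS. Cache (LRU->MRU): [84 50 49]
  4. access 84: HIT. Cache (LRU->MRU): [50 49 84]
  5. access 72: MISS. Cache (LRU->MRU): [50 49 84 72]
  6. access 53: MISS. Cache (LRU->MRU): [50 49 84 72 53]
  7. access 72: HIT. Cache (LRU->MRU): [50 49 84 53 72]
  8. access 53: HIT. Cache (LRU->MRU): [50 49 84 72 53]
  9. access 52: MISS. Cache (LRU->MRU): [50 49 84 72 53 52]
  10. access 72: HIT. Cache (LRU->MRU): [50 49 84 53 52 72]
  11. access 98: MISS. Cache (LRU->MRU): [50 49 84 53 52 72 98]
  12. access 33: MISS, evict 50. Cache (LRU->MRU): [49 84 53 52 72 98 33]
  13. access 7: MISS, evict 49. Cache (LRU->MRU): [84 53 52 72 98 33 7]
  14. access 53: HIT. Cache (LRU->MRU): [84 52 72 98 33 7 53]
  15. access 28: MISS, evict 84. Cache (LRU->MRU): [52 72 98 33 7 53 28]
  16. access 84: MISS, evict 52. Cache (LRU->MRU): [72 98 33 7 53 28 84]
  17. access 98: HIT. Cache (LRU->MRU): [72 33 7 53 28 84 98]
  18. access 33: HIT. Cache (LRU->MRU): [72 7 53 28 84 98 33]
  19. access 72: HIT. Cache (LRU->MRU): [7 53 28 84 98 33 72]
  20. access 50: MISS, evict 7. Cache (LRU->MRU): [53 28 84 98 33 72 50]
  21. access 50: HIT. Cache (LRU->MRU): [53 28 84 98 33 72 50]
  22. access 53: HIT. Cache (LRU->MRU): [28 84 98 33 72 50 53]
  23. access 33: HIT. Cache (LRU->MRU): [28 84 98 72 50 53 33]
  24. access 7: MISS, evict 28. Cache (LRU->MRU): [84 98 72 50 53 33 7]
  25. access 50: HIT. Cache (LRU->MRU): [84 98 72 53 33 7 50]
  26. access 7: HIT. Cache (LRU->MRU): [84 98 72 53 33 50 7]
  27. access 84: HIT. Cache (LRU->MRU): [98 72 53 33 50 7 84]
  28. access 52: MISS, evict 98. Cache (LRU->MRU): [72 53 33 50 7 84 52]
  29. access 98: MISS, evict 72. Cache (LRU->MRU): [53 33 50 7 84 52 98]
  30. access 28: MISS, evict 53. Cache (LRU->MRU): [33 50 7 84 52 98 28]
  31. access 49: MISS, evict 33. Cache (LRU->MRU): [50 7 84 52 98 28 49]
  32. access 28: HIT. Cache (LRU->MRU): [50 7 84 52 98 49 28]
  33. access 49: HIT. Cache (LRU->MRU): [50 7 84 52 98 28 49]
  34. access 84: HIT. Cache (LRU->MRU): [50 7 52 98 28 49 84]
  35. access 84: HIT. Cache (LRU->MRU): [50 7 52 98 28 49 84]
Total: 18 hits, 17 misses, 10 evictions

Answer: 10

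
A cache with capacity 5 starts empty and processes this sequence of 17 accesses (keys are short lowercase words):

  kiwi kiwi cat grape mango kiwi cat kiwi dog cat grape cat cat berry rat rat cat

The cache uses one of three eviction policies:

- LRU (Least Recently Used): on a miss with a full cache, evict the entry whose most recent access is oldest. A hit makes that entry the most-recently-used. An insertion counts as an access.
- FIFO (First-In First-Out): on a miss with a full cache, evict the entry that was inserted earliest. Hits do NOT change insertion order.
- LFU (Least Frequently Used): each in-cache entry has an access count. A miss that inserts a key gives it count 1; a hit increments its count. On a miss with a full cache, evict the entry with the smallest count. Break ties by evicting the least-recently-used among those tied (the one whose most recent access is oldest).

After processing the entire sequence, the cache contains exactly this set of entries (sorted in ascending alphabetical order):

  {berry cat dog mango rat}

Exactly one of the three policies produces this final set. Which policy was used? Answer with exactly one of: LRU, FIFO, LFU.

Simulating under each policy and comparing final sets:
  LRU: final set = {berry cat dog grape rat} -> differs
  FIFO: final set = {berry cat dog mango rat} -> MATCHES target
  LFU: final set = {berry cat grape kiwi rat} -> differs
Only FIFO produces the target set.

Answer: FIFO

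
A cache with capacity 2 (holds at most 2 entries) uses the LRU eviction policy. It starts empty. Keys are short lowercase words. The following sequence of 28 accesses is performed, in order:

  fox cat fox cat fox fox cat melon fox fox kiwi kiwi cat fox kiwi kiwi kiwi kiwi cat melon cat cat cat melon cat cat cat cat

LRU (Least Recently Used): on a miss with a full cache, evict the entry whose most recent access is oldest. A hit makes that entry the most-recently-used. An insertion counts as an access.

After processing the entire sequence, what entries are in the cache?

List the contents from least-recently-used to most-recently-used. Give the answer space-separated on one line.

LRU simulation (capacity=2):
  1. access fox: MISS. Cache (LRU->MRU): [fox]
  2. access cat: MISS. Cache (LRU->MRU): [fox cat]
  3. access fox: HIT. Cache (LRU->MRU): [cat fox]
  4. access cat: HIT. Cache (LRU->MRU): [fox cat]
  5. access fox: HIT. Cache (LRU->MRU): [cat fox]
  6. access fox: HIT. Cache (LRU->MRU): [cat fox]
  7. access cat: HIT. Cache (LRU->MRU): [fox cat]
  8. access melon: MISS, evict fox. Cache (LRU->MRU): [cat melon]
  9. access fox: MISS, evict cat. Cache (LRU->MRU): [melon fox]
  10. access fox: HIT. Cache (LRU->MRU): [melon fox]
  11. access kiwi: MISS, evict melon. Cache (LRU->MRU): [fox kiwi]
  12. access kiwi: HIT. Cache (LRU->MRU): [fox kiwi]
  13. access cat: MISS, evict fox. Cache (LRU->MRU): [kiwi cat]
  14. access fox: MISS, evict kiwi. Cache (LRU->MRU): [cat fox]
  15. access kiwi: MISS, evict cat. Cache (LRU->MRU): [fox kiwi]
  16. access kiwi: HIT. Cache (LRU->MRU): [fox kiwi]
  17. access kiwi: HIT. Cache (LRU->MRU): [fox kiwi]
  18. access kiwi: HIT. Cache (LRU->MRU): [fox kiwi]
  19. access cat: MISS, evict fox. Cache (LRU->MRU): [kiwi cat]
  20. access melon: MISS, evict kiwi. Cache (LRU->MRU): [cat melon]
  21. access cat: HIT. Cache (LRU->MRU): [melon cat]
  22. access cat: HIT. Cache (LRU->MRU): [melon cat]
  23. access cat: HIT. Cache (LRU->MRU): [melon cat]
  24. access melon: HIT. Cache (LRU->MRU): [cat melon]
  25. access cat: HIT. Cache (LRU->MRU): [melon cat]
  26. access cat: HIT. Cache (LRU->MRU): [melon cat]
  27. access cat: HIT. Cache (LRU->MRU): [melon cat]
  28. access cat: HIT. Cache (LRU->MRU): [melon cat]
Total: 18 hits, 10 misses, 8 evictions

Answer: melon cat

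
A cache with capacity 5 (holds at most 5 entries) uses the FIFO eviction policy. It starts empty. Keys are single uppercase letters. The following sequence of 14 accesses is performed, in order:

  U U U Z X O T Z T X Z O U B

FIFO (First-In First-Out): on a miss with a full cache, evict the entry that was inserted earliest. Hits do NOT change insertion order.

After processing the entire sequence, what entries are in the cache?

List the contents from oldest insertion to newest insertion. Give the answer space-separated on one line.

FIFO simulation (capacity=5):
  1. access U: MISS. Cache (old->new): [U]
  2. access U: HIT. Cache (old->new): [U]
  3. access U: HIT. Cache (old->new): [U]
  4. access Z: MISS. Cache (old->new): [U Z]
  5. access X: MISS. Cache (old->new): [U Z X]
  6. access O: MISS. Cache (old->new): [U Z X O]
  7. access T: MISS. Cache (old->new): [U Z X O T]
  8. access Z: HIT. Cache (old->new): [U Z X O T]
  9. access T: HIT. Cache (old->new): [U Z X O T]
  10. access X: HIT. Cache (old->new): [U Z X O T]
  11. access Z: HIT. Cache (old->new): [U Z X O T]
  12. access O: HIT. Cache (old->new): [U Z X O T]
  13. access U: HIT. Cache (old->new): [U Z X O T]
  14. access B: MISS, evict U. Cache (old->new): [Z X O T B]
Total: 8 hits, 6 misses, 1 evictions

Answer: Z X O T B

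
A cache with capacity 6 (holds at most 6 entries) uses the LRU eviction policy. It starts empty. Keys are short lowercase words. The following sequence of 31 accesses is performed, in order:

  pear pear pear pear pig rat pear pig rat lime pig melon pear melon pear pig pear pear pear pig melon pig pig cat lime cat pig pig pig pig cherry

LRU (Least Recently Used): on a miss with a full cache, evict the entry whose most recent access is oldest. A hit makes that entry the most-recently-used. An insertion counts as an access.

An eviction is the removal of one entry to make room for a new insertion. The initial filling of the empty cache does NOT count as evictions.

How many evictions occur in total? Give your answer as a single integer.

LRU simulation (capacity=6):
  1. access pear: MISS. Cache (LRU->MRU): [pear]
  2. access pear: HIT. Cache (LRU->MRU): [pear]
  3. access pear: HIT. Cache (LRU->MRU): [pear]
  4. access pear: HIT. Cache (LRU->MRU): [pear]
  5. access pig: MISS. Cache (LRU->MRU): [pear pig]
  6. access rat: MISS. Cache (LRU->MRU): [pear pig rat]
  7. access pear: HIT. Cache (LRU->MRU): [pig rat pear]
  8. access pig: HIT. Cache (LRU->MRU): [rat pear pig]
  9. access rat: HIT. Cache (LRU->MRU): [pear pig rat]
  10. access lime: MISS. Cache (LRU->MRU): [pear pig rat lime]
  11. access pig: HIT. Cache (LRU->MRU): [pear rat lime pig]
  12. access melon: MISS. Cache (LRU->MRU): [pear rat lime pig melon]
  13. access pear: HIT. Cache (LRU->MRU): [rat lime pig melon pear]
  14. access melon: HIT. Cache (LRU->MRU): [rat lime pig pear melon]
  15. access pear: HIT. Cache (LRU->MRU): [rat lime pig melon pear]
  16. access pig: HIT. Cache (LRU->MRU): [rat lime melon pear pig]
  17. access pear: HIT. Cache (LRU->MRU): [rat lime melon pig pear]
  18. access pear: HIT. Cache (LRU->MRU): [rat lime melon pig pear]
  19. access pear: HIT. Cache (LRU->MRU): [rat lime melon pig pear]
  20. access pig: HIT. Cache (LRU->MRU): [rat lime melon pear pig]
  21. access melon: HIT. Cache (LRU->MRU): [rat lime pear pig melon]
  22. access pig: HIT. Cache (LRU->MRU): [rat lime pear melon pig]
  23. access pig: HIT. Cache (LRU->MRU): [rat lime pear melon pig]
  24. access cat: MISS. Cache (LRU->MRU): [rat lime pear melon pig cat]
  25. access lime: HIT. Cache (LRU->MRU): [rat pear melon pig cat lime]
  26. access cat: HIT. Cache (LRU->MRU): [rat pear melon pig lime cat]
  27. access pig: HIT. Cache (LRU->MRU): [rat pear melon lime cat pig]
  28. access pig: HIT. Cache (LRU->MRU): [rat pear melon lime cat pig]
  29. access pig: HIT. Cache (LRU->MRU): [rat pear melon lime cat pig]
  30. access pig: HIT. Cache (LRU->MRU): [rat pear melon lime cat pig]
  31. access cherry: MISS, evict rat. Cache (LRU->MRU): [pear melon lime cat pig cherry]
Total: 24 hits, 7 misses, 1 evictions

Answer: 1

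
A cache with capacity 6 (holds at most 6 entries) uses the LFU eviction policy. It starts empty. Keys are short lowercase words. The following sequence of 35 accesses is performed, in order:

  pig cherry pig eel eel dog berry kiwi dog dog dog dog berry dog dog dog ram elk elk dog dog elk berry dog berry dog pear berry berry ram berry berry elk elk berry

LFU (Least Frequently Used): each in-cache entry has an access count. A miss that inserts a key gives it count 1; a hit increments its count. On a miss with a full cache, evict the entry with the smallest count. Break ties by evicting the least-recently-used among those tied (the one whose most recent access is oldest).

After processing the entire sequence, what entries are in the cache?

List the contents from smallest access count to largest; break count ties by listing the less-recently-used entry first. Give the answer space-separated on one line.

LFU simulation (capacity=6):
  1. access pig: MISS. Cache: [pig(c=1)]
  2. access cherry: MISS. Cache: [pig(c=1) cherry(c=1)]
  3. access pig: HIT, count now 2. Cache: [cherry(c=1) pig(c=2)]
  4. access eel: MISS. Cache: [cherry(c=1) eel(c=1) pig(c=2)]
  5. access eel: HIT, count now 2. Cache: [cherry(c=1) pig(c=2) eel(c=2)]
  6. access dog: MISS. Cache: [cherry(c=1) dog(c=1) pig(c=2) eel(c=2)]
  7. access berry: MISS. Cache: [cherry(c=1) dog(c=1) berry(c=1) pig(c=2) eel(c=2)]
  8. access kiwi: MISS. Cache: [cherry(c=1) dog(c=1) berry(c=1) kiwi(c=1) pig(c=2) eel(c=2)]
  9. access dog: HIT, count now 2. Cache: [cherry(c=1) berry(c=1) kiwi(c=1) pig(c=2) eel(c=2) dog(c=2)]
  10. access dog: HIT, count now 3. Cache: [cherry(c=1) berry(c=1) kiwi(c=1) pig(c=2) eel(c=2) dog(c=3)]
  11. access dog: HIT, count now 4. Cache: [cherry(c=1) berry(c=1) kiwi(c=1) pig(c=2) eel(c=2) dog(c=4)]
  12. access dog: HIT, count now 5. Cache: [cherry(c=1) berry(c=1) kiwi(c=1) pig(c=2) eel(c=2) dog(c=5)]
  13. access berry: HIT, count now 2. Cache: [cherry(c=1) kiwi(c=1) pig(c=2) eel(c=2) berry(c=2) dog(c=5)]
  14. access dog: HIT, count now 6. Cache: [cherry(c=1) kiwi(c=1) pig(c=2) eel(c=2) berry(c=2) dog(c=6)]
  15. access dog: HIT, count now 7. Cache: [cherry(c=1) kiwi(c=1) pig(c=2) eel(c=2) berry(c=2) dog(c=7)]
  16. access dog: HIT, count now 8. Cache: [cherry(c=1) kiwi(c=1) pig(c=2) eel(c=2) berry(c=2) dog(c=8)]
  17. access ram: MISS, evict cherry(c=1). Cache: [kiwi(c=1) ram(c=1) pig(c=2) eel(c=2) berry(c=2) dog(c=8)]
  18. access elk: MISS, evict kiwi(c=1). Cache: [ram(c=1) elk(c=1) pig(c=2) eel(c=2) berry(c=2) dog(c=8)]
  19. access elk: HIT, count now 2. Cache: [ram(c=1) pig(c=2) eel(c=2) berry(c=2) elk(c=2) dog(c=8)]
  20. access dog: HIT, count now 9. Cache: [ram(c=1) pig(c=2) eel(c=2) berry(c=2) elk(c=2) dog(c=9)]
  21. access dog: HIT, count now 10. Cache: [ram(c=1) pig(c=2) eel(c=2) berry(c=2) elk(c=2) dog(c=10)]
  22. access elk: HIT, count now 3. Cache: [ram(c=1) pig(c=2) eel(c=2) berry(c=2) elk(c=3) dog(c=10)]
  23. access berry: HIT, count now 3. Cache: [ram(c=1) pig(c=2) eel(c=2) elk(c=3) berry(c=3) dog(c=10)]
  24. access dog: HIT, count now 11. Cache: [ram(c=1) pig(c=2) eel(c=2) elk(c=3) berry(c=3) dog(c=11)]
  25. access berry: HIT, count now 4. Cache: [ram(c=1) pig(c=2) eel(c=2) elk(c=3) berry(c=4) dog(c=11)]
  26. access dog: HIT, count now 12. Cache: [ram(c=1) pig(c=2) eel(c=2) elk(c=3) berry(c=4) dog(c=12)]
  27. access pear: MISS, evict ram(c=1). Cache: [pear(c=1) pig(c=2) eel(c=2) elk(c=3) berry(c=4) dog(c=12)]
  28. access berry: HIT, count now 5. Cache: [pear(c=1) pig(c=2) eel(c=2) elk(c=3) berry(c=5) dog(c=12)]
  29. access berry: HIT, count now 6. Cache: [pear(c=1) pig(c=2) eel(c=2) elk(c=3) berry(c=6) dog(c=12)]
  30. access ram: MISS, evict pear(c=1). Cache: [ram(c=1) pig(c=2) eel(c=2) elk(c=3) berry(c=6) dog(c=12)]
  31. access berry: HIT, count now 7. Cache: [ram(c=1) pig(c=2) eel(c=2) elk(c=3) berry(c=7) dog(c=12)]
  32. access berry: HIT, count now 8. Cache: [ram(c=1) pig(c=2) eel(c=2) elk(c=3) berry(c=8) dog(c=12)]
  33. access elk: HIT, count now 4. Cache: [ram(c=1) pig(c=2) eel(c=2) elk(c=4) berry(c=8) dog(c=12)]
  34. access elk: HIT, count now 5. Cache: [ram(c=1) pig(c=2) eel(c=2) elk(c=5) berry(c=8) dog(c=12)]
  35. access berry: HIT, count now 9. Cache: [ram(c=1) pig(c=2) eel(c=2) elk(c=5) berry(c=9) dog(c=12)]
Total: 25 hits, 10 misses, 4 evictions

Answer: ram pig eel elk berry dog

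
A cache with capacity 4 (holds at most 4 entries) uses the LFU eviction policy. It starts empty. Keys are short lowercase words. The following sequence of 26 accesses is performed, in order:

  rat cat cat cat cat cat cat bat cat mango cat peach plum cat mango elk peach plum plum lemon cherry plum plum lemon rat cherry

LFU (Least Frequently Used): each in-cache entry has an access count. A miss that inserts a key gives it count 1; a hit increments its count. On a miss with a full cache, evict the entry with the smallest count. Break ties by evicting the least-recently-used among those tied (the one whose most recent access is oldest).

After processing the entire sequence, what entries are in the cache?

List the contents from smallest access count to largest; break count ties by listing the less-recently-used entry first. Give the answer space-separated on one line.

LFU simulation (capacity=4):
  1. access rat: MISS. Cache: [rat(c=1)]
  2. access cat: MISS. Cache: [rat(c=1) cat(c=1)]
  3. access cat: HIT, count now 2. Cache: [rat(c=1) cat(c=2)]
  4. access cat: HIT, count now 3. Cache: [rat(c=1) cat(c=3)]
  5. access cat: HIT, count now 4. Cache: [rat(c=1) cat(c=4)]
  6. access cat: HIT, count now 5. Cache: [rat(c=1) cat(c=5)]
  7. access cat: HIT, count now 6. Cache: [rat(c=1) cat(c=6)]
  8. access bat: MISS. Cache: [rat(c=1) bat(c=1) cat(c=6)]
  9. access cat: HIT, count now 7. Cache: [rat(c=1) bat(c=1) cat(c=7)]
  10. access mango: MISS. Cache: [rat(c=1) bat(c=1) mango(c=1) cat(c=7)]
  11. access cat: HIT, count now 8. Cache: [rat(c=1) bat(c=1) mango(c=1) cat(c=8)]
  12. access peach: MISS, evict rat(c=1). Cache: [bat(c=1) mango(c=1) peach(c=1) cat(c=8)]
  13. access plum: MISS, evict bat(c=1). Cache: [mango(c=1) peach(c=1) plum(c=1) cat(c=8)]
  14. access cat: HIT, count now 9. Cache: [mango(c=1) peach(c=1) plum(c=1) cat(c=9)]
  15. access mango: HIT, count now 2. Cache: [peach(c=1) plum(c=1) mango(c=2) cat(c=9)]
  16. access elk: MISS, evict peach(c=1). Cache: [plum(c=1) elk(c=1) mango(c=2) cat(c=9)]
  17. access peach: MISS, evict plum(c=1). Cache: [elk(c=1) peach(c=1) mango(c=2) cat(c=9)]
  18. access plum: MISS, evict elk(c=1). Cache: [peach(c=1) plum(c=1) mango(c=2) cat(c=9)]
  19. access plum: HIT, count now 2. Cache: [peach(c=1) mango(c=2) plum(c=2) cat(c=9)]
  20. access lemon: MISS, evict peach(c=1). Cache: [lemon(c=1) mango(c=2) plum(c=2) cat(c=9)]
  21. access cherry: MISS, evict lemon(c=1). Cache: [cherry(c=1) mango(c=2) plum(c=2) cat(c=9)]
  22. access plum: HIT, count now 3. Cache: [cherry(c=1) mango(c=2) plum(c=3) cat(c=9)]
  23. access plum: HIT, count now 4. Cache: [cherry(c=1) mango(c=2) plum(c=4) cat(c=9)]
  24. access lemon: MISS, evict cherry(c=1). Cache: [lemon(c=1) mango(c=2) plum(c=4) cat(c=9)]
  25. access rat: MISS, evict lemon(c=1). Cache: [rat(c=1) mango(c=2) plum(c=4) cat(c=9)]
  26. access cherry: MISS, evict rat(c=1). Cache: [cherry(c=1) mango(c=2) plum(c=4) cat(c=9)]
Total: 12 hits, 14 misses, 10 evictions

Answer: cherry mango plum cat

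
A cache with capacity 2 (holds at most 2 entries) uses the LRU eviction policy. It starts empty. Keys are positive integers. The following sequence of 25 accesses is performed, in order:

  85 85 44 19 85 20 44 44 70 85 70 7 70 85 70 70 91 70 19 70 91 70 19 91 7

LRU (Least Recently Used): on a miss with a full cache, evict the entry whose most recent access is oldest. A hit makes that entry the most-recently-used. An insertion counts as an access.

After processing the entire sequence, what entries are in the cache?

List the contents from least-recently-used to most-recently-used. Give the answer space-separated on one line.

LRU simulation (capacity=2):
  1. access 85: MISS. Cache (LRU->MRU): [85]
  2. access 85: HIT. Cache (LRU->MRU): [85]
  3. access 44: MISS. Cache (LRU->MRU): [85 44]
  4. access 19: MISS, evict 85. Cache (LRU->MRU): [44 19]
  5. access 85: MISS, evict 44. Cache (LRU->MRU): [19 85]
  6. access 20: MISS, evict 19. Cache (LRU->MRU): [85 20]
  7. access 44: MISS, evict 85. Cache (LRU->MRU): [20 44]
  8. access 44: HIT. Cache (LRU->MRU): [20 44]
  9. access 70: MISS, evict 20. Cache (LRU->MRU): [44 70]
  10. access 85: MISS, evict 44. Cache (LRU->MRU): [70 85]
  11. access 70: HIT. Cache (LRU->MRU): [85 70]
  12. access 7: MISS, evict 85. Cache (LRU->MRU): [70 7]
  13. access 70: HIT. Cache (LRU->MRU): [7 70]
  14. access 85: MISS, evict 7. Cache (LRU->MRU): [70 85]
  15. access 70: HIT. Cache (LRU->MRU): [85 70]
  16. access 70: HIT. Cache (LRU->MRU): [85 70]
  17. access 91: MISS, evict 85. Cache (LRU->MRU): [70 91]
  18. access 70: HIT. Cache (LRU->MRU): [91 70]
  19. access 19: MISS, evict 91. Cache (LRU->MRU): [70 19]
  20. access 70: HIT. Cache (LRU->MRU): [19 70]
  21. access 91: MISS, evict 19. Cache (LRU->MRU): [70 91]
  22. access 70: HIT. Cache (LRU->MRU): [91 70]
  23. access 19: MISS, evict 91. Cache (LRU->MRU): [70 19]
  24. access 91: MISS, evict 70. Cache (LRU->MRU): [19 91]
  25. access 7: MISS, evict 19. Cache (LRU->MRU): [91 7]
Total: 9 hits, 16 misses, 14 evictions

Answer: 91 7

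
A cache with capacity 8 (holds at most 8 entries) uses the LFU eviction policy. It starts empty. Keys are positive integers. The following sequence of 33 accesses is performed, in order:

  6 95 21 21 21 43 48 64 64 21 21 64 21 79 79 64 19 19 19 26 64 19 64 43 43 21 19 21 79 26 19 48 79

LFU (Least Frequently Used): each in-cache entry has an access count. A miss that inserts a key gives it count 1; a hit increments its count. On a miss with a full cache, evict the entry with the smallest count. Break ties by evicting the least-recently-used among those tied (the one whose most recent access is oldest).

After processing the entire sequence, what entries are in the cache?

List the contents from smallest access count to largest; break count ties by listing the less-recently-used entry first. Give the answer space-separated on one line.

Answer: 95 26 48 43 79 64 19 21

Derivation:
LFU simulation (capacity=8):
  1. access 6: MISS. Cache: [6(c=1)]
  2. access 95: MISS. Cache: [6(c=1) 95(c=1)]
  3. access 21: MISS. Cache: [6(c=1) 95(c=1) 21(c=1)]
  4. access 21: HIT, count now 2. Cache: [6(c=1) 95(c=1) 21(c=2)]
  5. access 21: HIT, count now 3. Cache: [6(c=1) 95(c=1) 21(c=3)]
  6. access 43: MISS. Cache: [6(c=1) 95(c=1) 43(c=1) 21(c=3)]
  7. access 48: MISS. Cache: [6(c=1) 95(c=1) 43(c=1) 48(c=1) 21(c=3)]
  8. access 64: MISS. Cache: [6(c=1) 95(c=1) 43(c=1) 48(c=1) 64(c=1) 21(c=3)]
  9. access 64: HIT, count now 2. Cache: [6(c=1) 95(c=1) 43(c=1) 48(c=1) 64(c=2) 21(c=3)]
  10. access 21: HIT, count now 4. Cache: [6(c=1) 95(c=1) 43(c=1) 48(c=1) 64(c=2) 21(c=4)]
  11. access 21: HIT, count now 5. Cache: [6(c=1) 95(c=1) 43(c=1) 48(c=1) 64(c=2) 21(c=5)]
  12. access 64: HIT, count now 3. Cache: [6(c=1) 95(c=1) 43(c=1) 48(c=1) 64(c=3) 21(c=5)]
  13. access 21: HIT, count now 6. Cache: [6(c=1) 95(c=1) 43(c=1) 48(c=1) 64(c=3) 21(c=6)]
  14. access 79: MISS. Cache: [6(c=1) 95(c=1) 43(c=1) 48(c=1) 79(c=1) 64(c=3) 21(c=6)]
  15. access 79: HIT, count now 2. Cache: [6(c=1) 95(c=1) 43(c=1) 48(c=1) 79(c=2) 64(c=3) 21(c=6)]
  16. access 64: HIT, count now 4. Cache: [6(c=1) 95(c=1) 43(c=1) 48(c=1) 79(c=2) 64(c=4) 21(c=6)]
  17. access 19: MISS. Cache: [6(c=1) 95(c=1) 43(c=1) 48(c=1) 19(c=1) 79(c=2) 64(c=4) 21(c=6)]
  18. access 19: HIT, count now 2. Cache: [6(c=1) 95(c=1) 43(c=1) 48(c=1) 79(c=2) 19(c=2) 64(c=4) 21(c=6)]
  19. access 19: HIT, count now 3. Cache: [6(c=1) 95(c=1) 43(c=1) 48(c=1) 79(c=2) 19(c=3) 64(c=4) 21(c=6)]
  20. access 26: MISS, evict 6(c=1). Cache: [95(c=1) 43(c=1) 48(c=1) 26(c=1) 79(c=2) 19(c=3) 64(c=4) 21(c=6)]
  21. access 64: HIT, count now 5. Cache: [95(c=1) 43(c=1) 48(c=1) 26(c=1) 79(c=2) 19(c=3) 64(c=5) 21(c=6)]
  22. access 19: HIT, count now 4. Cache: [95(c=1) 43(c=1) 48(c=1) 26(c=1) 79(c=2) 19(c=4) 64(c=5) 21(c=6)]
  23. access 64: HIT, count now 6. Cache: [95(c=1) 43(c=1) 48(c=1) 26(c=1) 79(c=2) 19(c=4) 21(c=6) 64(c=6)]
  24. access 43: HIT, count now 2. Cache: [95(c=1) 48(c=1) 26(c=1) 79(c=2) 43(c=2) 19(c=4) 21(c=6) 64(c=6)]
  25. access 43: HIT, count now 3. Cache: [95(c=1) 48(c=1) 26(c=1) 79(c=2) 43(c=3) 19(c=4) 21(c=6) 64(c=6)]
  26. access 21: HIT, count now 7. Cache: [95(c=1) 48(c=1) 26(c=1) 79(c=2) 43(c=3) 19(c=4) 64(c=6) 21(c=7)]
  27. access 19: HIT, count now 5. Cache: [95(c=1) 48(c=1) 26(c=1) 79(c=2) 43(c=3) 19(c=5) 64(c=6) 21(c=7)]
  28. access 21: HIT, count now 8. Cache: [95(c=1) 48(c=1) 26(c=1) 79(c=2) 43(c=3) 19(c=5) 64(c=6) 21(c=8)]
  29. access 79: HIT, count now 3. Cache: [95(c=1) 48(c=1) 26(c=1) 43(c=3) 79(c=3) 19(c=5) 64(c=6) 21(c=8)]
  30. access 26: HIT, count now 2. Cache: [95(c=1) 48(c=1) 26(c=2) 43(c=3) 79(c=3) 19(c=5) 64(c=6) 21(c=8)]
  31. access 19: HIT, count now 6. Cache: [95(c=1) 48(c=1) 26(c=2) 43(c=3) 79(c=3) 64(c=6) 19(c=6) 21(c=8)]
  32. access 48: HIT, count now 2. Cache: [95(c=1) 26(c=2) 48(c=2) 43(c=3) 79(c=3) 64(c=6) 19(c=6) 21(c=8)]
  33. access 79: HIT, count now 4. Cache: [95(c=1) 26(c=2) 48(c=2) 43(c=3) 79(c=4) 64(c=6) 19(c=6) 21(c=8)]
Total: 24 hits, 9 misses, 1 evictions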